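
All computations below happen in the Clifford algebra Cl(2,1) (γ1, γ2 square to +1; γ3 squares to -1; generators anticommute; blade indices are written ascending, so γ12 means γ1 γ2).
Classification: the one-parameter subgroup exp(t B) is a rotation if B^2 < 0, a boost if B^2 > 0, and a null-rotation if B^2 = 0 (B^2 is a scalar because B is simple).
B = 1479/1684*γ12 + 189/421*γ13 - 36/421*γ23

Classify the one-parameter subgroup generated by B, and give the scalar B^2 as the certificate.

B^2 term by term: the squares give (1479/1684)^2*(γ12)^2 + (189/421)^2*(γ13)^2 + (-36/421)^2*(γ23)^2 = 2187441/2835856*(-1) + 35721/177241*(+1) + 1296/177241*(+1) = -9/16 (each basis 2-blade squares to minus the product of its generators' squares); cross terms between blades sharing an index anticommute and cancel. So B^2 = -9/16.
Answer: rotation, certificate B^2 = -9/16. Why this suffices: the scalar -9/16 survives any versor conjugation, so its sign alone determines the class however B is presented.


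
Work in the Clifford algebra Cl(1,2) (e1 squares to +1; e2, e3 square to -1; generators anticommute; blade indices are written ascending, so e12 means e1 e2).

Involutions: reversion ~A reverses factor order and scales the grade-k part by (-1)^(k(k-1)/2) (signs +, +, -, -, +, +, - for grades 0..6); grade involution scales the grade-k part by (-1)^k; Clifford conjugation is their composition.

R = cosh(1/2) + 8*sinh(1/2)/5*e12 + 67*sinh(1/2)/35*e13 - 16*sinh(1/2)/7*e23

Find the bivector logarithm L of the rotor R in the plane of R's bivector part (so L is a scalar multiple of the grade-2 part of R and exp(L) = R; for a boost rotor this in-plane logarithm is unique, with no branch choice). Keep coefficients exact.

The scalar part of R is cosh(1/2), giving the rapidity magnitude (cosh is even); the bivector part supplies orientation, its quotient by sinh of the rapidity is the plane, and L = rapidity * plane — unique in that plane, since flipping both signs leaves L unchanged.
Concretely: cosh(rapidity) = cosh(1/2) gives rapidity = ±1/2, and since rapidity/sinh(rapidity) is even the sign is immaterial: L = (rapidity/sinh(rapidity)) * <R>_2 = (1/(2*sinh(1/2))) * <R>_2.
Answer: 4/5*e12 + 67/70*e13 - 8/7*e23


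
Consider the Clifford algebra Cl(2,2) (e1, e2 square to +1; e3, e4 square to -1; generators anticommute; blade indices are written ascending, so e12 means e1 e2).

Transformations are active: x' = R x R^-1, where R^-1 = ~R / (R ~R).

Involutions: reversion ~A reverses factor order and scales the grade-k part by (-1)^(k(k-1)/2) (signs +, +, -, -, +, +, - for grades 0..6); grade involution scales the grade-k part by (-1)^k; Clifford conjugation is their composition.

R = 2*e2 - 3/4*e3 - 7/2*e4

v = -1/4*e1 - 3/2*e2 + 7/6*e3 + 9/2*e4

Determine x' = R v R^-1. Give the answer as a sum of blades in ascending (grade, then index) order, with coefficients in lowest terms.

~R = 2*e2 - 3/4*e3 - 7/2*e4, and R ~R = -141/16, so R^-1 = ~R / (-141/16).
R v = 109/8 + 1/2*e12 - 3/16*e13 - 7/8*e14 + 29/24*e23 + 15/4*e24 + 17/24*e34
Answer: 1/4*e1 - 1321/282*e2 + 325/282*e3 + 1783/282*e4


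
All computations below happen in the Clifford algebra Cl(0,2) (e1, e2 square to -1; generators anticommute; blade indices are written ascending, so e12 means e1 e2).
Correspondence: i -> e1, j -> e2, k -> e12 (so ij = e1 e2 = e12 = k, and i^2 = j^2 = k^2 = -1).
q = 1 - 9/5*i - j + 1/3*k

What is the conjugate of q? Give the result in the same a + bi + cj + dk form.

In blades: q = 1 - 9/5*e1 - e2 + 1/3*e12.
Conjugation here is Clifford conjugation: the scalar is fixed and the grade-1 and grade-2 blades all flip sign, giving 1 + 9/5*e1 + e2 - 1/3*e12; translating back:
Answer: 1 + 9/5*i + j - 1/3*k


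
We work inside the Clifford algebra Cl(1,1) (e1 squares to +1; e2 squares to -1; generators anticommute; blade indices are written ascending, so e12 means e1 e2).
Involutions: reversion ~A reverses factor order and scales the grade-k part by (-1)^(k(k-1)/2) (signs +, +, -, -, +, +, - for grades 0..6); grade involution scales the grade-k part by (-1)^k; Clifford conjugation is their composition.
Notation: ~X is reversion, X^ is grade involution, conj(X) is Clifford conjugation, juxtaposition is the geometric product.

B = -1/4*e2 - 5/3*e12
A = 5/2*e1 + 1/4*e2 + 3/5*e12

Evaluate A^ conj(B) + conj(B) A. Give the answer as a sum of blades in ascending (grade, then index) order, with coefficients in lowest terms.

first term: 17/16 - 17/30*e1 - 25/6*e2 - 5/8*e12
second term: 15/16 - 4/15*e1 - 25/6*e2 - 5/8*e12
Answer: 2 - 5/6*e1 - 25/3*e2 - 5/4*e12


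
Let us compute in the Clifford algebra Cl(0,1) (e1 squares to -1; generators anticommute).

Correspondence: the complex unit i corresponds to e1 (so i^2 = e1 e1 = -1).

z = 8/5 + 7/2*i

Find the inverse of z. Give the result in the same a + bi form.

In blades: z = 8/5 + 7/2*e1.
With qbar = 8/5 - 7/2*e1 (scalar fixed, mapped units negated), z qbar = 1481/100 (the sum of squared coefficients), so z^-1 = qbar / (1481/100) = 160/1481 - 350/1481*e1; translating back:
Answer: 160/1481 - 350/1481*i


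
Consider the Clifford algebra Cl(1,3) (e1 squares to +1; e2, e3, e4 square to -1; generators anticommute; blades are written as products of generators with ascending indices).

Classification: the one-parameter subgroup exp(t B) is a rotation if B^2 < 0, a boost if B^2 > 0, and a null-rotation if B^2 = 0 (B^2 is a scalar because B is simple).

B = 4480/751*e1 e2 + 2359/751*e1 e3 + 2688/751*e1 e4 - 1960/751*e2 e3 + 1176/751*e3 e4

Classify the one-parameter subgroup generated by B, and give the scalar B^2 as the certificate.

B^2 term by term: the squares give (4480/751)^2*(e1 e2)^2 + (2359/751)^2*(e1 e3)^2 + (2688/751)^2*(e1 e4)^2 + (-1960/751)^2*(e2 e3)^2 + (1176/751)^2*(e3 e4)^2 = 20070400/564001*(+1) + 5564881/564001*(+1) + 7225344/564001*(+1) + 3841600/564001*(-1) + 1382976/564001*(-1) = 49 (each basis 2-blade squares to minus the product of its generators' squares); cross terms between blades sharing an index anticommute and cancel; the commuting (index-disjoint) pairs give grade-4 terms 2*c*c'*(blade product), which cancel blade by blade — e1 e2 e3 e4: 10536960/564001 - 10536960/564001 = 0 — confirming B is simple. So B^2 = 49.
Answer: boost, certificate B^2 = 49. Key observation: B^2 = 49 is a conjugation invariant, so its sign decides the class regardless of the surface form of B.


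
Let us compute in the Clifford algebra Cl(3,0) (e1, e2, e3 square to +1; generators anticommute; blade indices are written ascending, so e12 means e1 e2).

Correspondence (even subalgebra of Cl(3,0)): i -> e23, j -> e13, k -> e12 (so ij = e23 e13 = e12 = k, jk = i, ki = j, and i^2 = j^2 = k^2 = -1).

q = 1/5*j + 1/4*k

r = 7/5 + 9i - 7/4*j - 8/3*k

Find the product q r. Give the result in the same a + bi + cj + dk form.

In blades: q = 1/4*e12 + 1/5*e13, r = 7/5 - 8/3*e12 - 7/4*e13 + 9*e23.
Distribute q over r term by term (generator squares from the signature, products reordered to ascending indices): (1/4*e12)*r = 2/3 + 7/20*e12 + 9/4*e13 + 7/16*e23; (1/5*e13)*r = 7/20 - 9/5*e12 + 7/25*e13 - 8/15*e23.
Sum: 61/60 - 29/20*e12 + 253/100*e13 - 23/240*e23; translating back through the correspondence:
Answer: 61/60 - 23/240*i + 253/100*j - 29/20*k


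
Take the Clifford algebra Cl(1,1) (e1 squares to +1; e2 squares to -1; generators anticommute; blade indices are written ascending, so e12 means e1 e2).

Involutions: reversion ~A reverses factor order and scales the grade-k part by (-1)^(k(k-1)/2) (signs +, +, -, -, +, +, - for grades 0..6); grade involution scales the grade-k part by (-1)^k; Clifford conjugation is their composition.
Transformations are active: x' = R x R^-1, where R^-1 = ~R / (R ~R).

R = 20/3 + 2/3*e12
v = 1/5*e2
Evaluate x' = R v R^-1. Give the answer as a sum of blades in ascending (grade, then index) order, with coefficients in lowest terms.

~R = 20/3 - 2/3*e12, and R ~R = 44, so R^-1 = ~R / (44).
R v = -2/15*e1 + 4/3*e2
Answer: -4/99*e1 + 101/495*e2


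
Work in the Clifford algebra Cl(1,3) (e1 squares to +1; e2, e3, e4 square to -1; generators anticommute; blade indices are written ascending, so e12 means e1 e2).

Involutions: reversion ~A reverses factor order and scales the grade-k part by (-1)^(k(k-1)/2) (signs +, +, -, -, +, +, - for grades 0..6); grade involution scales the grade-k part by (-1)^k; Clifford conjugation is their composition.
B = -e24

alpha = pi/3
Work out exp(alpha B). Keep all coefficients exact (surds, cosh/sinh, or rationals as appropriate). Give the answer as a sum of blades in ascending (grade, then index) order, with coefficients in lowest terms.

B^2 = (-1)^2*(e24)^2 = 1*(-1) = -1 (a basis 2-blade squares to minus the product of its generators' squares).
B^2 = -1 — circular case — the even/odd split gives cos and sin: l = 1, alpha*l = pi/3, so exp(alpha B) = cos(pi/3) + (sin(pi/3)/1)*B = 1/2 + (sqrt(3)/2)*B.
Answer: 1/2 - sqrt(3)/2*e24


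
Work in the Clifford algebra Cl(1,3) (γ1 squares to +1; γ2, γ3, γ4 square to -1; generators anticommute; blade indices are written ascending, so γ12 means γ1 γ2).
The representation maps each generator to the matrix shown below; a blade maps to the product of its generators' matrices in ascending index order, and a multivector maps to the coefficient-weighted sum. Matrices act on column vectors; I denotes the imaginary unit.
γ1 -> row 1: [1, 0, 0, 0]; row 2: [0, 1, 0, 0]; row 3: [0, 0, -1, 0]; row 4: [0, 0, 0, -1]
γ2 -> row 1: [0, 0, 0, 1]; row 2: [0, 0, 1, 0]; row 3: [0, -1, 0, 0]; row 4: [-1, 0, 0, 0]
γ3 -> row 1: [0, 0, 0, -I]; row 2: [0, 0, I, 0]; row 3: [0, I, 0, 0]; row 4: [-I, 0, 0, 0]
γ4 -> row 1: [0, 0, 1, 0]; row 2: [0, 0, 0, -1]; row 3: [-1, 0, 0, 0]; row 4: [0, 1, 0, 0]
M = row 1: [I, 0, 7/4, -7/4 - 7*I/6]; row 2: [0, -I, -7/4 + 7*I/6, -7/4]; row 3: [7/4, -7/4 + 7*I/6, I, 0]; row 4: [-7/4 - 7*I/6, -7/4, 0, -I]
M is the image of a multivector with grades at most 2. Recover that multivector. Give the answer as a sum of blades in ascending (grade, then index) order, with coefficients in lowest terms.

Method: the blade images are trace-orthogonal — tr(rho(e_A) rho(e_B)^-1) = 4 if A = B and 0 otherwise — and rho(e_A)^-1 = (e_A)^2 * rho(e_A) with (e_A)^2 = +1 or -1, so the coefficient of e_A in the preimage is (e_A)^2 * tr(M rho(e_A))/4.
Nonzero projections over blades of grade <= 2: γ3: (γ3)^2 = -1, tr(M rho(γ3)) = -14/3, coefficient 7/6; γ12: (γ12)^2 = +1, tr(M rho(γ12)) = -7, coefficient -7/4; γ14: (γ14)^2 = +1, tr(M rho(γ14)) = 7, coefficient 7/4; γ23: (γ23)^2 = -1, tr(M rho(γ23)) = 4, coefficient -1. Every other blade of grade <= 2 projects to 0.
Answer: 7/6*γ3 - 7/4*γ12 + 7/4*γ14 - γ23


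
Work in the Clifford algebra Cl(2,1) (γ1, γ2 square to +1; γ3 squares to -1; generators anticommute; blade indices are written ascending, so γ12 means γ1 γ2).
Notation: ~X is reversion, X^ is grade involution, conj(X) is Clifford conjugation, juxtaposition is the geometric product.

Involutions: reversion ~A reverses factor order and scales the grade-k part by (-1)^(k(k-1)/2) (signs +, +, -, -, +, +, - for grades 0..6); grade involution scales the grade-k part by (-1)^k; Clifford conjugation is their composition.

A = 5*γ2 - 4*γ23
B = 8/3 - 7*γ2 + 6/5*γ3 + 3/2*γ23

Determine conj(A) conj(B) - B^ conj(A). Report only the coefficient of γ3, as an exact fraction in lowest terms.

first term: -41 - 128/15*γ2 - 41/2*γ3 + 50/3*γ23
second term: -29 - 272/15*γ2 + 71/2*γ3 + 14/3*γ23
Answer: -56


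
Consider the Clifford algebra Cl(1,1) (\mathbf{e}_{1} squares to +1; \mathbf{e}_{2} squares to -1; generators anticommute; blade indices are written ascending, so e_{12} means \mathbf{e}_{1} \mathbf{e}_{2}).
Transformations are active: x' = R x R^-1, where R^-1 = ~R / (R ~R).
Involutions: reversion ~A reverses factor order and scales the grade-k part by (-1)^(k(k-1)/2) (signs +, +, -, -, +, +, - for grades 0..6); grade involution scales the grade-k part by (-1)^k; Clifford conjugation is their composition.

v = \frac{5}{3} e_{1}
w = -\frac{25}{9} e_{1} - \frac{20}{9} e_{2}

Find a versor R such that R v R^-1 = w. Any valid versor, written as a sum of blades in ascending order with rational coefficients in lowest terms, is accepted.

R = v + w = -\frac{10}{9} e_{1} - \frac{20}{9} e_{2} works: the equal norms (\frac{25}{9}) guarantee its sandwich swaps v into w.
Answer: -\frac{10}{9} e_{1} - \frac{20}{9} e_{2}


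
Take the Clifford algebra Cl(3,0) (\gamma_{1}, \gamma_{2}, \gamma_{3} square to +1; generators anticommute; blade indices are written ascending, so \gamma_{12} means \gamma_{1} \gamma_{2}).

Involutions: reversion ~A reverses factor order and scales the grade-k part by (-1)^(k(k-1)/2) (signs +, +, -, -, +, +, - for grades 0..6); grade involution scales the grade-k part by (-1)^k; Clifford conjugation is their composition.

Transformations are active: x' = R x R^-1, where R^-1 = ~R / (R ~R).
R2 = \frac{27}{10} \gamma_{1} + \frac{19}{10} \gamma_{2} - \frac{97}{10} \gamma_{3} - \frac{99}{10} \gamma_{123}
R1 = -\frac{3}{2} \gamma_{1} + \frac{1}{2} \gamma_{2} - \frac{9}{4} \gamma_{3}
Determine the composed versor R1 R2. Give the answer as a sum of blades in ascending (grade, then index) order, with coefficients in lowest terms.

Distribute over the terms of R1 (each basis-blade product reordered to ascending indices, repeated generators contracted through their squares):
(-\frac{3}{2} \gamma_{1}) R2 = -\frac{81}{20} - \frac{57}{20} \gamma_{12} + \frac{291}{20} \gamma_{13} + \frac{297}{20} \gamma_{23}
(\frac{1}{2} \gamma_{2}) R2 = \frac{19}{20} - \frac{27}{20} \gamma_{12} + \frac{99}{20} \gamma_{13} - \frac{97}{20} \gamma_{23}
(-\frac{9}{4} \gamma_{3}) R2 = \frac{873}{40} + \frac{891}{40} \gamma_{12} + \frac{243}{40} \gamma_{13} + \frac{171}{40} \gamma_{23}
Summing the partial products and collecting blades:
Answer: \frac{749}{40} + \frac{723}{40} \gamma_{12} + \frac{1023}{40} \gamma_{13} + \frac{571}{40} \gamma_{23}


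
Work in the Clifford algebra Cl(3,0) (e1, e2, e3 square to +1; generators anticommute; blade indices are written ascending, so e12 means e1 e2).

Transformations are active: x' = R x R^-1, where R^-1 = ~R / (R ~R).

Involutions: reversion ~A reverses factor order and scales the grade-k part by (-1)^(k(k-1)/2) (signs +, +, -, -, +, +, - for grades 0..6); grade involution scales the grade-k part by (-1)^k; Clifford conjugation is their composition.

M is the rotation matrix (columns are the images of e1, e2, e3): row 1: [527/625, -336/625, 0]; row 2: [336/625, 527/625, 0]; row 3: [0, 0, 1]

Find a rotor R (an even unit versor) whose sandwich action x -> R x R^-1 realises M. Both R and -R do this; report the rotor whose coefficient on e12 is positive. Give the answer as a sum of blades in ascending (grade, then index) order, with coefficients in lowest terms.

Method: write R = a + b12*e12 + b13*e13 + b23*e23 with a^2 + b12^2 + b13^2 + b23^2 = 1 (so R^-1 = ~R). Expanding the columns R e_j ~R gives tr M = 4a^2 - 1 and, from the antisymmetric part, M21 - M12 = -4a*b12, M13 - M31 = 4a*b13, M32 - M23 = -4a*b23.
Here tr M = 1679/625, so a^2 = (1 + tr M)/4 = 576/625 and a = ±24/25. Taking a = 24/25: M21 - M12 = 672/625, M13 - M31 = 0, M32 - M23 = 0, giving b12 = -7/25, b13 = 0, b23 = 0, i.e. R = 24/25 - 7/25*e12.
Its e12 coefficient is negative, so report the other preimage -R.
Answer: -24/25 + 7/25*e12. Uniqueness: Spin(3) -> SO(3) maps R and -R to the same rotation of trace 1679/625; fixing the sign of the e12 coefficient removes the ambiguity.


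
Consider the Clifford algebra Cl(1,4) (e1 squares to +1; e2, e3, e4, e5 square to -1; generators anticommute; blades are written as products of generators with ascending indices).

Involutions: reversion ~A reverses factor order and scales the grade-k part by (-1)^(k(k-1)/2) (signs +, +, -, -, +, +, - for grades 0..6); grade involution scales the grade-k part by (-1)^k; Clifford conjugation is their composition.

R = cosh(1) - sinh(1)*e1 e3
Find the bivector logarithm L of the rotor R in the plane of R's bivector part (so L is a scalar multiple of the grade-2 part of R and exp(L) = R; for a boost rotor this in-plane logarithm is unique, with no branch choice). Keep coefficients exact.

The scalar part of R is cosh(1), giving the rapidity magnitude (cosh is even); the bivector part supplies orientation, its quotient by sinh of the rapidity is the plane, and L = rapidity * plane — unique in that plane, since flipping both signs leaves L unchanged.
Concretely: cosh(rapidity) = cosh(1) gives rapidity = ±1, and since rapidity/sinh(rapidity) is even the sign is immaterial: L = (rapidity/sinh(rapidity)) * <R>_2 = (1/sinh(1)) * <R>_2.
Answer: -e1 e3


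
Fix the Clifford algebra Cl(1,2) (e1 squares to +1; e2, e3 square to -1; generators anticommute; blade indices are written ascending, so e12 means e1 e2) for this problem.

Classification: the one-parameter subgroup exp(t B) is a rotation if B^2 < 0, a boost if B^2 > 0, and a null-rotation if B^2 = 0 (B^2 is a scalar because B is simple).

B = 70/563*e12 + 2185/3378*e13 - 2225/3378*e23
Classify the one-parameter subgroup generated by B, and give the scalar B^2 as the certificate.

B^2 term by term: the squares give (70/563)^2*(e12)^2 + (2185/3378)^2*(e13)^2 + (-2225/3378)^2*(e23)^2 = 4900/316969*(+1) + 4774225/11410884*(+1) + 4950625/11410884*(-1) = 0 (each basis 2-blade squares to minus the product of its generators' squares); cross terms between blades sharing an index anticommute and cancel. So B^2 = 0.
Answer: null-rotation, certificate B^2 = 0. The invariant at work: B^2 = 0 is unchanged by conjugation, hence its sign classifies the subgroup whatever basis B is written in.


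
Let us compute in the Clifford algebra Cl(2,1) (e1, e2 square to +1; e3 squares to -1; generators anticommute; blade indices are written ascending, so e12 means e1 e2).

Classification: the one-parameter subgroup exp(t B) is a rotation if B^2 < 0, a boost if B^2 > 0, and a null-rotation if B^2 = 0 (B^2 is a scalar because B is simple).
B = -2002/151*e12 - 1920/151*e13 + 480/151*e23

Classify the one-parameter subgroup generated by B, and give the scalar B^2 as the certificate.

B^2 term by term: the squares give (-2002/151)^2*(e12)^2 + (-1920/151)^2*(e13)^2 + (480/151)^2*(e23)^2 = 4008004/22801*(-1) + 3686400/22801*(+1) + 230400/22801*(+1) = -4 (each basis 2-blade squares to minus the product of its generators' squares); cross terms between blades sharing an index anticommute and cancel. So B^2 = -4.
Answer: rotation, certificate B^2 = -4. The invariant at work: B^2 = -4 is unchanged by conjugation, hence its sign classifies the subgroup whatever basis B is written in.


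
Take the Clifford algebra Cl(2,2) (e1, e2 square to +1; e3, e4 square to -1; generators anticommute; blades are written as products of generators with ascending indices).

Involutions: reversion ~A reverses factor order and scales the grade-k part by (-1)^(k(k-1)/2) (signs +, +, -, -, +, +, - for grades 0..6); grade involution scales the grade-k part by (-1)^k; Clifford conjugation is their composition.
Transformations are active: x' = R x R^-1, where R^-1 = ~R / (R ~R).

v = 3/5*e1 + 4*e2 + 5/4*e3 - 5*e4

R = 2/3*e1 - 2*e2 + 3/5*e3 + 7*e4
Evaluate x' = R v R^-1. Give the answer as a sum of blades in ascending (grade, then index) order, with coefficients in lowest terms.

~R = 2/3*e1 - 2*e2 + 3/5*e3 + 7*e4, and R ~R = -10106/225, so R^-1 = ~R / (-10106/225).
R v = 533/20 + 58/15*e1 e2 + 71/150*e1 e3 - 113/15*e1 e4 - 49/10*e2 e3 - 18*e2 e4 - 47/4*e3 e4
Answer: -70293/50530*e1 - 16439/10106*e2 - 9914/5053*e3 - 66835/20212*e4


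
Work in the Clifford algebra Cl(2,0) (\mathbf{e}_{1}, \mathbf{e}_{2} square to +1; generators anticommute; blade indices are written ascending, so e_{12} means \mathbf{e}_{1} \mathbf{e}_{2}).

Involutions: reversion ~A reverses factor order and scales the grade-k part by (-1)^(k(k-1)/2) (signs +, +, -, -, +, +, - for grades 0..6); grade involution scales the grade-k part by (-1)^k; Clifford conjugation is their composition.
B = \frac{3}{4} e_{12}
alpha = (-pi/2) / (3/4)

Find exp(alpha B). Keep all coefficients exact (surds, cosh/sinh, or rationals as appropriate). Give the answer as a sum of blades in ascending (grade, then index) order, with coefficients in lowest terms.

B^2 = (\frac{3}{4})^2*(e_{12})^2 = \frac{9}{16}*(-1) = -\frac{9}{16} (a basis 2-blade squares to minus the product of its generators' squares).
B^2 = -\frac{9}{16} — a negative square means the series sums to a rotation: l = \frac{3}{4}, alpha*l = - \frac{\pi}{2}, so exp(alpha B) = cos(- \frac{\pi}{2}) + (sin(- \frac{\pi}{2})/(\frac{3}{4}))*B = 0 + (- \frac{4}{3})*B.
Answer: -e_{12}


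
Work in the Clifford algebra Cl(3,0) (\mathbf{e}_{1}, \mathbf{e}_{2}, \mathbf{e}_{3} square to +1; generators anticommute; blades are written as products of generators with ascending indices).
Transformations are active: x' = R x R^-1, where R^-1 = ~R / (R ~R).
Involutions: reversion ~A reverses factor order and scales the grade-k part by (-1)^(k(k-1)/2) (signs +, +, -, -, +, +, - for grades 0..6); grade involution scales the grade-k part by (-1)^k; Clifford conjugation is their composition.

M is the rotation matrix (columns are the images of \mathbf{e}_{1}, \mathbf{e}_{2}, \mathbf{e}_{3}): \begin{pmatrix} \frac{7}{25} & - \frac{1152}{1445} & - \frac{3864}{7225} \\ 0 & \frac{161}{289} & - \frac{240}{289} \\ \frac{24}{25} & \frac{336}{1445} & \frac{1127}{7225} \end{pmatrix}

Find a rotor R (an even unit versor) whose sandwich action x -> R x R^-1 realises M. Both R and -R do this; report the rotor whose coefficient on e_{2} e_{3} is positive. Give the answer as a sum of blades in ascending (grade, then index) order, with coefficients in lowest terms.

Method: write R = a + b12*e_{1} e_{2} + b13*e_{1} e_{3} + b23*e_{2} e_{3} with a^2 + b12^2 + b13^2 + b23^2 = 1 (so R^-1 = ~R). Expanding the columns R e_j ~R gives tr M = 4a^2 - 1 and, from the antisymmetric part, M21 - M12 = -4a*b12, M13 - M31 = 4a*b13, M32 - M23 = -4a*b23.
Here tr M = \frac{287}{289}, so a^2 = (1 + tr M)/4 = \frac{144}{289} and a = ±\frac{12}{17}. Taking a = \frac{12}{17}: M21 - M12 = \frac{1152}{1445}, M13 - M31 = -\frac{432}{289}, M32 - M23 = \frac{1536}{1445}, giving b12 = -\frac{24}{85}, b13 = -\frac{9}{17}, b23 = -\frac{32}{85}, i.e. R = \frac{12}{17} - \frac{24}{85} e_{1} e_{2} - \frac{9}{17} e_{1} e_{3} - \frac{32}{85} e_{2} e_{3}.
Its e_{2} e_{3} coefficient is negative, so report the other preimage -R.
Answer: -\frac{12}{17} + \frac{24}{85} e_{1} e_{2} + \frac{9}{17} e_{1} e_{3} + \frac{32}{85} e_{2} e_{3}. Why the constraint matters: R and -R act identically through the sandwich — M has trace \frac{287}{289} either way — so only the sign condition on e_{2} e_{3} picks one of the two preimages.


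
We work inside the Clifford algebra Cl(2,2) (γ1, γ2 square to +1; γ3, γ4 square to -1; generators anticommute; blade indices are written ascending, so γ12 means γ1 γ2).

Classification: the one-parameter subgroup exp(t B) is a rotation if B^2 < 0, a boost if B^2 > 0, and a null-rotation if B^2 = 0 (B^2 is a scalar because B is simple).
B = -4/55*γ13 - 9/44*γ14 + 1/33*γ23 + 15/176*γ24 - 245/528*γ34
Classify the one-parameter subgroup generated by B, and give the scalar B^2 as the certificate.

B^2 term by term: the squares give (-4/55)^2*(γ13)^2 + (-9/44)^2*(γ14)^2 + (1/33)^2*(γ23)^2 + (15/176)^2*(γ24)^2 + (-245/528)^2*(γ34)^2 = 16/3025*(+1) + 81/1936*(+1) + 1/1089*(+1) + 225/30976*(+1) + 60025/278784*(-1) = -4/25 (each basis 2-blade squares to minus the product of its generators' squares); cross terms between blades sharing an index anticommute and cancel; the commuting (index-disjoint) pairs give grade-4 terms 2*c*c'*(blade product), which cancel blade by blade — γ1234: 3/242 - 3/242 = 0 — confirming B is simple. So B^2 = -4/25.
Answer: rotation, certificate B^2 = -4/25. Check the certificate: B^2 = -4/25, and that sign is decisive whatever form B takes.


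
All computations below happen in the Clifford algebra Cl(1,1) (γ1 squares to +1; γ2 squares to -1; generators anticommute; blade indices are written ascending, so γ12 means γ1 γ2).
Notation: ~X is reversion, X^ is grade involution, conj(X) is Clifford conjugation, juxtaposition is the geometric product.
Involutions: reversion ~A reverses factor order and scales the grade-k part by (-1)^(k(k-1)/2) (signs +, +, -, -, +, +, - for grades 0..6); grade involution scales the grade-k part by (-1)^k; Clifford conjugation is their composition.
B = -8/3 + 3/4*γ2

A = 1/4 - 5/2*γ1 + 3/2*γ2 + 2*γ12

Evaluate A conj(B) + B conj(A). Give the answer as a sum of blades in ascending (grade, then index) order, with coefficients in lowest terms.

first term: 11/24 + 49/6*γ1 - 67/16*γ2 - 83/24*γ12
second term: 11/24 - 49/6*γ1 + 67/16*γ2 + 83/24*γ12
Answer: 11/12


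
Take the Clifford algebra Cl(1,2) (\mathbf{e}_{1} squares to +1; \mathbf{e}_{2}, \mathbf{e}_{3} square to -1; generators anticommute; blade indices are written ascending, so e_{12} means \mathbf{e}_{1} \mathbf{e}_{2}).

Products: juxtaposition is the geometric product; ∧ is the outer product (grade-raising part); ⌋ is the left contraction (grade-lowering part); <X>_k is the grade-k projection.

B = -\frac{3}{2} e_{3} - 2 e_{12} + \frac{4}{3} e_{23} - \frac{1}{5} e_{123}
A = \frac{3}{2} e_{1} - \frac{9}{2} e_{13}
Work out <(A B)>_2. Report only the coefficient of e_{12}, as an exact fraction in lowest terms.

step 1: -\frac{27}{4} e_{1} - \frac{39}{10} e_{2} - 6 e_{12} - \frac{9}{4} e_{13} + \frac{87}{10} e_{23} + 2 e_{123}
step 2: -6 e_{12} - \frac{9}{4} e_{13} + \frac{87}{10} e_{23}
Answer: -6


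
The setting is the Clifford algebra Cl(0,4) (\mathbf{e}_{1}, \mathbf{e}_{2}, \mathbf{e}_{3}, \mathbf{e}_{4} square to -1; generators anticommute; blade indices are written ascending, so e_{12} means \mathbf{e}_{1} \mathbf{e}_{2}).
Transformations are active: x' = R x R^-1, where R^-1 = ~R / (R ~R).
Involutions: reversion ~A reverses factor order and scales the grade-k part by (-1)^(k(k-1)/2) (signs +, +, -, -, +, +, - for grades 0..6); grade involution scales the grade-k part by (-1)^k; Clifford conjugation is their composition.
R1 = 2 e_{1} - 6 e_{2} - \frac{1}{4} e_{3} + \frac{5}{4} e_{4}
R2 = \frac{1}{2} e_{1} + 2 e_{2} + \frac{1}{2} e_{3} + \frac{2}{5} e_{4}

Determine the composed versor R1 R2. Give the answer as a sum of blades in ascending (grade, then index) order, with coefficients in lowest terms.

Distribute over the terms of R1 (each basis-blade product reordered to ascending indices, repeated generators contracted through their squares):
(2 e_{1}) R2 = -1 + 4 e_{12} + e_{13} + \frac{4}{5} e_{14}
(-6 e_{2}) R2 = 12 + 3 e_{12} - 3 e_{23} - \frac{12}{5} e_{24}
(-\frac{1}{4} e_{3}) R2 = \frac{1}{8} + \frac{1}{8} e_{13} + \frac{1}{2} e_{23} - \frac{1}{10} e_{34}
(\frac{5}{4} e_{4}) R2 = -\frac{1}{2} - \frac{5}{8} e_{14} - \frac{5}{2} e_{24} - \frac{5}{8} e_{34}
Summing the partial products and collecting blades:
Answer: \frac{85}{8} + 7 e_{12} + \frac{9}{8} e_{13} + \frac{7}{40} e_{14} - \frac{5}{2} e_{23} - \frac{49}{10} e_{24} - \frac{29}{40} e_{34}


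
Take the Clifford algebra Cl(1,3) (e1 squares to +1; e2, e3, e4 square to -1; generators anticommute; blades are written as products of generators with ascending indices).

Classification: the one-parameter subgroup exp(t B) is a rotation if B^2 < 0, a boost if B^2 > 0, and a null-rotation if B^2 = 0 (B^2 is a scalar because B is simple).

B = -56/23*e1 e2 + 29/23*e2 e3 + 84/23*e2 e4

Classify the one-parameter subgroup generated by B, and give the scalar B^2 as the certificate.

B^2 term by term: the squares give (-56/23)^2*(e1 e2)^2 + (29/23)^2*(e2 e3)^2 + (84/23)^2*(e2 e4)^2 = 3136/529*(+1) + 841/529*(-1) + 7056/529*(-1) = -9 (each basis 2-blade squares to minus the product of its generators' squares); cross terms between blades sharing an index anticommute and cancel. So B^2 = -9.
Answer: rotation, certificate B^2 = -9. B^2 = -9 is basis-independent, so its sign is the whole story.


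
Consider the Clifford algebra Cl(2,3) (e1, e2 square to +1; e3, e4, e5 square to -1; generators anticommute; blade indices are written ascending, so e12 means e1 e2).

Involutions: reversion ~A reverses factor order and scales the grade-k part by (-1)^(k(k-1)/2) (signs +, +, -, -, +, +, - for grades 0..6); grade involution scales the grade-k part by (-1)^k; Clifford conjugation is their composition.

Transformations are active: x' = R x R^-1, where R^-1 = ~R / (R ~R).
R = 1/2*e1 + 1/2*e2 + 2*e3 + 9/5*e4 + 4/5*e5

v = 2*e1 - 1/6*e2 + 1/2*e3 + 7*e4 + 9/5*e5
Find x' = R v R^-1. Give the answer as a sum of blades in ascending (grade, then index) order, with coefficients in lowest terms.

~R = 1/2*e1 + 1/2*e2 + 2*e3 + 9/5*e4 + 4/5*e5, and R ~R = -369/50, so R^-1 = ~R / (-369/50).
R v = -4237/300 - 13/12*e12 - 15/4*e13 - 1/10*e14 - 7/10*e15 + 7/12*e23 + 19/5*e24 + 31/30*e25 + 131/10*e34 + 16/5*e35 - 59/25*e45
Answer: -191/2214*e1 + 2303/1107*e2 + 15841/2214*e3 - 68/615*e4 + 1397/1107*e5


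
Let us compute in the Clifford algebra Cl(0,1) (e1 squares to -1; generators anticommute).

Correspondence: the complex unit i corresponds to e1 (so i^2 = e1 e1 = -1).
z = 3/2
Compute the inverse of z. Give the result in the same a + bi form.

In blades: z = 3/2.
With qbar = 3/2 (scalar fixed, mapped units negated), z qbar = 9/4 (the sum of squared coefficients), so z^-1 = qbar / (9/4) = 2/3; translating back:
Answer: 2/3


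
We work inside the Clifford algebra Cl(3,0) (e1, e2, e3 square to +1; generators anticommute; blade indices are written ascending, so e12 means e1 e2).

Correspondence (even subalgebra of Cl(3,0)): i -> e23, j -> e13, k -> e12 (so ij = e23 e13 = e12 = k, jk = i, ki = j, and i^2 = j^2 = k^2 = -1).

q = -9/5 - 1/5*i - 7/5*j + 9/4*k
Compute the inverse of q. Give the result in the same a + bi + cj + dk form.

In blades: q = -9/5 + 9/4*e12 - 7/5*e13 - 1/5*e23.
With qbar = -9/5 - 9/4*e12 + 7/5*e13 + 1/5*e23 (scalar fixed, mapped units negated), q qbar = 4121/400 (the sum of squared coefficients), so q^-1 = qbar / (4121/400) = -720/4121 - 900/4121*e12 + 560/4121*e13 + 80/4121*e23; translating back:
Answer: -720/4121 + 80/4121*i + 560/4121*j - 900/4121*k


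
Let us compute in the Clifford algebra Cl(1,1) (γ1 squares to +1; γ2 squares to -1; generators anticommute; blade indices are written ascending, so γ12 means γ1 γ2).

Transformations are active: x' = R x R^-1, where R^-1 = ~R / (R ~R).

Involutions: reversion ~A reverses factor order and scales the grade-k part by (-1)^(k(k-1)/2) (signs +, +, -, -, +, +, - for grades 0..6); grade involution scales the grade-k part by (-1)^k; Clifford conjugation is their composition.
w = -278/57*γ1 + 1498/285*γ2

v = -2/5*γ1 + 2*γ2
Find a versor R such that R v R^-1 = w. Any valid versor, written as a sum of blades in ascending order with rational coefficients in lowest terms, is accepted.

Take R = v + w = -1504/285*γ1 + 2068/285*γ2. Because q(v) = q(w) = -96/25, conjugation by R sends v exactly to w.
Answer: -1504/285*γ1 + 2068/285*γ2


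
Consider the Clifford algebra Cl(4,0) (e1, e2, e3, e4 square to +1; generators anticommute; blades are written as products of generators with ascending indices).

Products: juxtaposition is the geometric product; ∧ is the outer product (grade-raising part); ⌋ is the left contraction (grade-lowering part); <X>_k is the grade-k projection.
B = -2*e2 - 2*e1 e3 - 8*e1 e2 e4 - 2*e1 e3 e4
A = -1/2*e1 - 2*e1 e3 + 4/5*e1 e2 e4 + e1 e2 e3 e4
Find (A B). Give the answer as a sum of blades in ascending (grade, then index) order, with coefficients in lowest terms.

step 1: 12/5 - 2*e2 + 9*e3 - 4*e4 + e1 e2 + 8/5*e1 e4 + 8/5*e2 e3 + 2*e2 e4 + e3 e4 - 4*e1 e2 e3 - 2*e1 e3 e4 + 88/5*e2 e3 e4
Answer: 12/5 - 2*e2 + 9*e3 - 4*e4 + e1 e2 + 8/5*e1 e4 + 8/5*e2 e3 + 2*e2 e4 + e3 e4 - 4*e1 e2 e3 - 2*e1 e3 e4 + 88/5*e2 e3 e4


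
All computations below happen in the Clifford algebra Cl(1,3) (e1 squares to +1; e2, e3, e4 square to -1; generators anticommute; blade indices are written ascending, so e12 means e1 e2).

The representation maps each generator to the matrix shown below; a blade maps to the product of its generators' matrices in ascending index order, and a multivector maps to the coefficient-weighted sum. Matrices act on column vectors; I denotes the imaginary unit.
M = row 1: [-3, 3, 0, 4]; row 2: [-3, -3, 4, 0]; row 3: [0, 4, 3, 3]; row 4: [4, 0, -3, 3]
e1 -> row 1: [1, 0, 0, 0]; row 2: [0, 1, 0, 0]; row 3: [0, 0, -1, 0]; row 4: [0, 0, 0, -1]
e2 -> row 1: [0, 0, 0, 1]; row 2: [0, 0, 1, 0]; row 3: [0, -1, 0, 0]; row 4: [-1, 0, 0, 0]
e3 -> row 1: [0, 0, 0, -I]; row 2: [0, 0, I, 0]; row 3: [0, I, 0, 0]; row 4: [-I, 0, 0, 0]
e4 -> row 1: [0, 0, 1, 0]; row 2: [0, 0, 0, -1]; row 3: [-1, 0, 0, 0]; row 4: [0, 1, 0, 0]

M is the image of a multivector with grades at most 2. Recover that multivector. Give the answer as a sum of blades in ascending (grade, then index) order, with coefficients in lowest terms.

Method: the blade images are trace-orthogonal — tr(rho(e_A) rho(e_B)^-1) = 4 if A = B and 0 otherwise — and rho(e_A)^-1 = (e_A)^2 * rho(e_A) with (e_A)^2 = +1 or -1, so the coefficient of e_A in the preimage is (e_A)^2 * tr(M rho(e_A))/4.
Nonzero projections over blades of grade <= 2: e1: (e1)^2 = +1, tr(M rho(e1)) = -12, coefficient -3; e12: (e12)^2 = +1, tr(M rho(e12)) = 16, coefficient 4; e24: (e24)^2 = -1, tr(M rho(e24)) = -12, coefficient 3. Every other blade of grade <= 2 projects to 0.
Answer: -3*e1 + 4*e12 + 3*e24


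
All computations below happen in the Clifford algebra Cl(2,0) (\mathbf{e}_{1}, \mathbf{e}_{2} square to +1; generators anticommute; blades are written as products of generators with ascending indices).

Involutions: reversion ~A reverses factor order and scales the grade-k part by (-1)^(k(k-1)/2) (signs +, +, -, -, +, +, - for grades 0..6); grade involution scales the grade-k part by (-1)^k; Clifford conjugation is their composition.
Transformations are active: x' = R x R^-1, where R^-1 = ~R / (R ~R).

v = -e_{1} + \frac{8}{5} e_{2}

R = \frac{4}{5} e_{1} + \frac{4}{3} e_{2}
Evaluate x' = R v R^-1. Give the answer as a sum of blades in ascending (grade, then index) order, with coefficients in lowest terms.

~R = \frac{4}{5} e_{1} + \frac{4}{3} e_{2}, and R ~R = \frac{544}{225}, so R^-1 = ~R / (\frac{544}{225}).
R v = \frac{4}{3} + \frac{196}{75} e_{1} e_{2}
Answer: \frac{32}{17} e_{1} - \frac{11}{85} e_{2}


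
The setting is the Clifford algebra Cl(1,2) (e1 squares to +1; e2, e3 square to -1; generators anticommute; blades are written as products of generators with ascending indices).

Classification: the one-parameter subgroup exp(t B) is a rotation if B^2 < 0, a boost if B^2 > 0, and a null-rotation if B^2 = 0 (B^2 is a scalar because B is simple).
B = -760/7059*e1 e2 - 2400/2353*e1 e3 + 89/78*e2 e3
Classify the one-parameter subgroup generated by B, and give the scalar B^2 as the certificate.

B^2 term by term: the squares give (-760/7059)^2*(e1 e2)^2 + (-2400/2353)^2*(e1 e3)^2 + (89/78)^2*(e2 e3)^2 = 577600/49829481*(+1) + 5760000/5536609*(+1) + 7921/6084*(-1) = -1/4 (each basis 2-blade squares to minus the product of its generators' squares); cross terms between blades sharing an index anticommute and cancel. So B^2 = -1/4.
Answer: rotation, certificate B^2 = -1/4. Why this suffices: the scalar -1/4 survives any versor conjugation, so its sign alone determines the class however B is presented.


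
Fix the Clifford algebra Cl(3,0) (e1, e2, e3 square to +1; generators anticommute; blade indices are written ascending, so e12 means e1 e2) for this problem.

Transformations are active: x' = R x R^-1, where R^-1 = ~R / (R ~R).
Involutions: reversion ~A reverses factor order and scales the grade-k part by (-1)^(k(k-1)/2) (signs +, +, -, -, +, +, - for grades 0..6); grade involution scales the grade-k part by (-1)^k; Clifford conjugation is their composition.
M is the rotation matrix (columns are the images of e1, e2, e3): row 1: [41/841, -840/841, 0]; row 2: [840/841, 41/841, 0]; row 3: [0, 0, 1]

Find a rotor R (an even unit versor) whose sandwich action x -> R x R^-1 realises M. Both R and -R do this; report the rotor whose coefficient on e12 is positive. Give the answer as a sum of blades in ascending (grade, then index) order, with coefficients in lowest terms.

Method: write R = a + b12*e12 + b13*e13 + b23*e23 with a^2 + b12^2 + b13^2 + b23^2 = 1 (so R^-1 = ~R). Expanding the columns R e_j ~R gives tr M = 4a^2 - 1 and, from the antisymmetric part, M21 - M12 = -4a*b12, M13 - M31 = 4a*b13, M32 - M23 = -4a*b23.
Here tr M = 923/841, so a^2 = (1 + tr M)/4 = 441/841 and a = ±21/29. Taking a = 21/29: M21 - M12 = 1680/841, M13 - M31 = 0, M32 - M23 = 0, giving b12 = -20/29, b13 = 0, b23 = 0, i.e. R = 21/29 - 20/29*e12.
Its e12 coefficient is negative, so report the other preimage -R.
Answer: -21/29 + 20/29*e12. Recall the cover is two-to-one: with M of trace 923/841, both preimages act alike, and the stated e12 sign chooses the sheet.


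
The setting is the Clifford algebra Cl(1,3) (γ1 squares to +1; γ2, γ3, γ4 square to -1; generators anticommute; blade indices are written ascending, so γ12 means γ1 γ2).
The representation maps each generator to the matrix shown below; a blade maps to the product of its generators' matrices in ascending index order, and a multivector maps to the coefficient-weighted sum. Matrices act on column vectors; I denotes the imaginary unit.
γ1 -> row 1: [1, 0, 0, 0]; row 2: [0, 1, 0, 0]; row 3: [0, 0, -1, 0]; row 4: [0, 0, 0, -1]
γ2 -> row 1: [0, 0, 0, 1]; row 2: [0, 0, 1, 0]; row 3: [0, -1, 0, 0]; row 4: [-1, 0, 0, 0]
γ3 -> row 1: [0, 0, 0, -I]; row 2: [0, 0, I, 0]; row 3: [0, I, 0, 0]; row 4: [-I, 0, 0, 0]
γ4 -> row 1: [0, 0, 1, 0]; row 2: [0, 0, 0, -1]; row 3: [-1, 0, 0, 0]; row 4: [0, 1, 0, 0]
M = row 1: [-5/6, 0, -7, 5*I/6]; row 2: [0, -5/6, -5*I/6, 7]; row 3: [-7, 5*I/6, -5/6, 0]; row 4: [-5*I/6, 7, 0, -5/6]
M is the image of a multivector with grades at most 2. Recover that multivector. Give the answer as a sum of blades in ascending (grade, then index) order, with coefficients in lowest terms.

Method: the blade images are trace-orthogonal — tr(rho(e_A) rho(e_B)^-1) = 4 if A = B and 0 otherwise — and rho(e_A)^-1 = (e_A)^2 * rho(e_A) with (e_A)^2 = +1 or -1, so the coefficient of e_A in the preimage is (e_A)^2 * tr(M rho(e_A))/4.
Nonzero projections over blades of grade <= 2: 1: (1)^2 = +1, tr(M 1) = -10/3, coefficient -5/6; γ13: (γ13)^2 = +1, tr(M rho(γ13)) = -10/3, coefficient -5/6; γ14: (γ14)^2 = +1, tr(M rho(γ14)) = -28, coefficient -7. Every other blade of grade <= 2 projects to 0.
Answer: -5/6 - 5/6*γ13 - 7*γ14


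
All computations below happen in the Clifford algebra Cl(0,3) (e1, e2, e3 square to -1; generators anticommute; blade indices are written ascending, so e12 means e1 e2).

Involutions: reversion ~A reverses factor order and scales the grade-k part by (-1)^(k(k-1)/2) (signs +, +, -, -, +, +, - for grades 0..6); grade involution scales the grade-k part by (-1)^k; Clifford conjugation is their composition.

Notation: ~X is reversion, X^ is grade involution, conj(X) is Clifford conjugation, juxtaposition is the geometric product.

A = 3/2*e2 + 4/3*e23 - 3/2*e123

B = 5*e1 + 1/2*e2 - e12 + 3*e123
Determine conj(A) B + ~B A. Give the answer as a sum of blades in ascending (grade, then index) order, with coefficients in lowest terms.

first term: -15/4 + 11/2*e1 - 13/6*e3 + 15/2*e12 - 47/12*e13 + 15/2*e23 - 20/3*e123
second term: 15/4 + 5/2*e1 + 5/6*e3 + 15/2*e12 - 79/12*e13 + 15/2*e23 + 20/3*e123
Answer: 8*e1 - 4/3*e3 + 15*e12 - 21/2*e13 + 15*e23


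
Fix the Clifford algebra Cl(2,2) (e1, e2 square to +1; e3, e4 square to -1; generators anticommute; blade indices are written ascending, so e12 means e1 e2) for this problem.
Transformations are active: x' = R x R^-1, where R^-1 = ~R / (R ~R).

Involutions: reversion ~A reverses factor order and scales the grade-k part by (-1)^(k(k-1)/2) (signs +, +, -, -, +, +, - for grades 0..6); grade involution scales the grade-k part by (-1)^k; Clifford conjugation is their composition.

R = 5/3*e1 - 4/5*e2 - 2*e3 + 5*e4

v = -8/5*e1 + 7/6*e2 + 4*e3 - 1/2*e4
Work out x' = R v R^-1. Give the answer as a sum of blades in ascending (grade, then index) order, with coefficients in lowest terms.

~R = 5/3*e1 - 4/5*e2 - 2*e3 + 5*e4, and R ~R = -5756/225, so R^-1 = ~R / (-5756/225).
R v = 69/10 + 299/450*e12 + 52/15*e13 + 43/6*e14 - 13/15*e23 - 163/30*e24 - 19*e34
Answer: 20173/28780*e1 - 6347/8634*e2 - 8407/2878*e3 - 12647/5756*e4
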